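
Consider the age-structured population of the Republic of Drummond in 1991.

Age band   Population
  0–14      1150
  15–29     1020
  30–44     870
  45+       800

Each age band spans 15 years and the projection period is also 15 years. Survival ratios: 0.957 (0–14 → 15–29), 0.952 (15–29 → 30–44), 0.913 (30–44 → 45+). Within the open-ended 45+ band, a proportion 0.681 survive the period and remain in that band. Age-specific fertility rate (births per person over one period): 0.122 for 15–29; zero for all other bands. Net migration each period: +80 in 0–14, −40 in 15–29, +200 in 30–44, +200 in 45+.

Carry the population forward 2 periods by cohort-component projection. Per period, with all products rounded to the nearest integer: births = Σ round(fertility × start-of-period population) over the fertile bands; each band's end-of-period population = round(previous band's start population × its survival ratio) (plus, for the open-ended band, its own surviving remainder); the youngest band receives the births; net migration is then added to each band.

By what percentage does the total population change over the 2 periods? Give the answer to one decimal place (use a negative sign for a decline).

Call the bands 1 to 4, youngest first.
After projecting period 1:
Births: 1020 * 0.122 = 124
Band 2: 1150 * 0.957 = 1101
Band 3: 1020 * 0.952 = 971
Band 4: 870 * 0.913 + 800 * 0.681 = 794 + 545 = 1339
Net migration: Band 1 + 80 → 204; Band 2 − 40 → 1061; Band 3 + 200 → 1171; Band 4 + 200 → 1539
Population now: 0–14=204, 15–29=1061, 30–44=1171, 45+=1539
After projecting period 2:
Births: 1061 * 0.122 = 129
Band 2: 204 * 0.957 = 195
Band 3: 1061 * 0.952 = 1010
Band 4: 1171 * 0.913 + 1539 * 0.681 = 1069 + 1048 = 2117
Net migration: Band 1 + 80 → 209; Band 2 − 40 → 155; Band 3 + 200 → 1210; Band 4 + 200 → 2317
Population now: 0–14=209, 15–29=155, 30–44=1210, 45+=2317
Total: 3840 → 3891; change = 51; percentage change = 1.3%

1.3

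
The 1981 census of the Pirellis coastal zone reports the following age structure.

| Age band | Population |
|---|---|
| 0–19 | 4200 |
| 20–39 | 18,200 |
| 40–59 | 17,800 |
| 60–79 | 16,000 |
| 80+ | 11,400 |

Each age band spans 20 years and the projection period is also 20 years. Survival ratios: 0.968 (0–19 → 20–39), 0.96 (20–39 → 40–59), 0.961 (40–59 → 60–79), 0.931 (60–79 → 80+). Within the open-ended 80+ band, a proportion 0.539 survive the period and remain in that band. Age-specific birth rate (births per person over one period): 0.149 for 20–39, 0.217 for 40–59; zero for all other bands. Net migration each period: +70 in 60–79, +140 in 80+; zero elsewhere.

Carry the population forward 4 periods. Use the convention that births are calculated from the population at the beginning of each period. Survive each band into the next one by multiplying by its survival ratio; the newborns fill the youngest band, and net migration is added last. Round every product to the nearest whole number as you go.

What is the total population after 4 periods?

Let band 1 be 0–19 through band 5 = 80+.
Period 1.
Births: 18200 × 0.149 = 2712  |  17800 × 0.217 = 3863 → total 6575
Band 2: 4200 × 0.968 = 4066
Band 3: 18200 × 0.96 = 17472
Band 4: 17800 × 0.961 = 17106
Band 5: 16000 × 0.931 + 11400 × 0.539 = 14896 + 6145 = 21041
Net migration: Band 4 + 70 → 17176; Band 5 + 140 → 21181
→ [6575, 4066, 17472, 17176, 21181]
Period 2.
Births: 4066 × 0.149 = 606  |  17472 × 0.217 = 3791 → total 4397
Band 2: 6575 × 0.968 = 6365
Band 3: 4066 × 0.96 = 3903
Band 4: 17472 × 0.961 = 16791
Band 5: 17176 × 0.931 + 21181 × 0.539 = 15991 + 11417 = 27408
Net migration: Band 4 + 70 → 16861; Band 5 + 140 → 27548
→ [4397, 6365, 3903, 16861, 27548]
Period 3.
Births: 6365 × 0.149 = 948  |  3903 × 0.217 = 847 → total 1795
Band 2: 4397 × 0.968 = 4256
Band 3: 6365 × 0.96 = 6110
Band 4: 3903 × 0.961 = 3751
Band 5: 16861 × 0.931 + 27548 × 0.539 = 15698 + 14848 = 30546
Net migration: Band 4 + 70 → 3821; Band 5 + 140 → 30686
→ [1795, 4256, 6110, 3821, 30686]
Period 4.
Births: 4256 × 0.149 = 634  |  6110 × 0.217 = 1326 → total 1960
Band 2: 1795 × 0.968 = 1738
Band 3: 4256 × 0.96 = 4086
Band 4: 6110 × 0.961 = 5872
Band 5: 3821 × 0.931 + 30686 × 0.539 = 3557 + 16540 = 20097
Net migration: Band 4 + 70 → 5942; Band 5 + 140 → 20237
→ [1960, 1738, 4086, 5942, 20237]
Total after period 4: 1960 + 1738 + 4086 + 5942 + 20237 = 33963

33963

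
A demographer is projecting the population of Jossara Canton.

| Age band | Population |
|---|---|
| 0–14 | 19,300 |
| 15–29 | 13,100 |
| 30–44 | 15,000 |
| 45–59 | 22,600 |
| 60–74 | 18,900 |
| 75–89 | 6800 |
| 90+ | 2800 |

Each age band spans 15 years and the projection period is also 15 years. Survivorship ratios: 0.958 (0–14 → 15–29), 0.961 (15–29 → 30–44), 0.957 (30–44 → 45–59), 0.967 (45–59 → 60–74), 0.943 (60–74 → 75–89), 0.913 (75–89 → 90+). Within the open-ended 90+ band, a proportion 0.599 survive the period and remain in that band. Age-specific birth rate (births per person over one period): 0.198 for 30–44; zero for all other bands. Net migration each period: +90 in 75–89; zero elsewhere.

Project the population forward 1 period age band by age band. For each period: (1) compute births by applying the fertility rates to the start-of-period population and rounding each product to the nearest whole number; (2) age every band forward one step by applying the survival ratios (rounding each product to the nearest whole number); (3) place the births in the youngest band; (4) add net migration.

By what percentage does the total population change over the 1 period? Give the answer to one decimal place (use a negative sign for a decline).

Period 1:
Births: 15000 × 0.198 = 2970
15–29: 19300 × 0.958 = 18489
30–44: 13100 × 0.961 = 12589
45–59: 15000 × 0.957 = 14355
60–74: 22600 × 0.967 = 21854
75–89: 18900 × 0.943 = 17823
90+: 6800 × 0.913 + 2800 × 0.599 = 6208 + 1677 = 7885
Net migration: 75–89 + 90 → 17913
Population now: 0–14=2970, 15–29=18489, 30–44=12589, 45–59=14355, 60–74=21854, 75–89=17913, 90+=7885
Total: 98500 → 96055; change = -2445; percentage change = -2.5%

-2.5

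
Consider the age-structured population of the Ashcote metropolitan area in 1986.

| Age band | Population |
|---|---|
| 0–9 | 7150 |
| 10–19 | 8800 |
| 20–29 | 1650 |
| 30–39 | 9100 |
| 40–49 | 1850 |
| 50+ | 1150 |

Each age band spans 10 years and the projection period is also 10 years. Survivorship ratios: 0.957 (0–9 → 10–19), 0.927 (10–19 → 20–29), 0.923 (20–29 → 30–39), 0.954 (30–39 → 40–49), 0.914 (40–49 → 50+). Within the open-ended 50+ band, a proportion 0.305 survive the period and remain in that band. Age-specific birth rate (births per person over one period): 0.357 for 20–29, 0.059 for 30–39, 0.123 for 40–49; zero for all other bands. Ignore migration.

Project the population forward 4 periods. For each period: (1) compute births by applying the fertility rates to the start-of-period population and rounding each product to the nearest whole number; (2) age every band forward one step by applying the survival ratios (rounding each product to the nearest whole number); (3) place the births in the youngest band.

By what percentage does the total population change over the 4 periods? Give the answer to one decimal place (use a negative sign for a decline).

Numbering the bands 1..6 from youngest to oldest:
Period 1:
Births: 1650 × 0.357 = 589, 9100 × 0.059 = 537, 1850 × 0.123 = 228 ⇒ total 1354
Band 2: 7150 × 0.957 = 6843
Band 3: 8800 × 0.927 = 8158
Band 4: 1650 × 0.923 = 1523
Band 5: 9100 × 0.954 = 8681
Band 6: 1850 × 0.914 + 1150 × 0.305 = 1691 + 351 = 2042
→ [1354, 6843, 8158, 1523, 8681, 2042]
Period 2:
Births: 8158 × 0.357 = 2912, 1523 × 0.059 = 90, 8681 × 0.123 = 1068 ⇒ total 4070
Band 2: 1354 × 0.957 = 1296
Band 3: 6843 × 0.927 = 6343
Band 4: 8158 × 0.923 = 7530
Band 5: 1523 × 0.954 = 1453
Band 6: 8681 × 0.914 + 2042 × 0.305 = 7934 + 623 = 8557
→ [4070, 1296, 6343, 7530, 1453, 8557]
Period 3:
Births: 6343 × 0.357 = 2264, 7530 × 0.059 = 444, 1453 × 0.123 = 179 ⇒ total 2887
Band 2: 4070 × 0.957 = 3895
Band 3: 1296 × 0.927 = 1201
Band 4: 6343 × 0.923 = 5855
Band 5: 7530 × 0.954 = 7184
Band 6: 1453 × 0.914 + 8557 × 0.305 = 1328 + 2610 = 3938
→ [2887, 3895, 1201, 5855, 7184, 3938]
Period 4:
Births: 1201 × 0.357 = 429, 5855 × 0.059 = 345, 7184 × 0.123 = 884 ⇒ total 1658
Band 2: 2887 × 0.957 = 2763
Band 3: 3895 × 0.927 = 3611
Band 4: 1201 × 0.923 = 1109
Band 5: 5855 × 0.954 = 5586
Band 6: 7184 × 0.914 + 3938 × 0.305 = 6566 + 1201 = 7767
→ [1658, 2763, 3611, 1109, 5586, 7767]
Total: 29700 → 22494; change = -7206; percentage change = -24.3%

-24.3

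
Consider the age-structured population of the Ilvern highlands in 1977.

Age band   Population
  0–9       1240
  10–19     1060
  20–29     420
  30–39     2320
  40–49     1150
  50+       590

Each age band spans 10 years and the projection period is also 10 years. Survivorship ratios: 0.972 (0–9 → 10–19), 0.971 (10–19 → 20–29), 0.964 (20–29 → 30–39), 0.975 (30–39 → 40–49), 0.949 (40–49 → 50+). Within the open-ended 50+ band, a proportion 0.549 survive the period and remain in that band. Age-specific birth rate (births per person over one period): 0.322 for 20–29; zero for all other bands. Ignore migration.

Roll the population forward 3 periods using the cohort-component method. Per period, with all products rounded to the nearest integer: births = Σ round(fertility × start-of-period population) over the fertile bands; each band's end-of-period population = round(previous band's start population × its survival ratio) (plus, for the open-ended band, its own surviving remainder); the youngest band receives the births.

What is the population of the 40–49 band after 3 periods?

Period 1:
Births: 420 × 0.322 = 135
10–19: 1240 × 0.972 = 1205
20–29: 1060 × 0.971 = 1029
30–39: 420 × 0.964 = 405
40–49: 2320 × 0.975 = 2262
50+: 1150 × 0.949 + 590 × 0.549 = 1091 + 324 = 1415
Population now: 0–9=135, 10–19=1205, 20–29=1029, 30–39=405, 40–49=2262, 50+=1415
Period 2:
Births: 1029 × 0.322 = 331
10–19: 135 × 0.972 = 131
20–29: 1205 × 0.971 = 1170
30–39: 1029 × 0.964 = 992
40–49: 405 × 0.975 = 395
50+: 2262 × 0.949 + 1415 × 0.549 = 2147 + 777 = 2924
Population now: 0–9=331, 10–19=131, 20–29=1170, 30–39=992, 40–49=395, 50+=2924
Period 3:
Births: 1170 × 0.322 = 377
10–19: 331 × 0.972 = 322
20–29: 131 × 0.971 = 127
30–39: 1170 × 0.964 = 1128
40–49: 992 × 0.975 = 967
50+: 395 × 0.949 + 2924 × 0.549 = 375 + 1605 = 1980
Population now: 0–9=377, 10–19=322, 20–29=127, 30–39=1128, 40–49=967, 50+=1980

967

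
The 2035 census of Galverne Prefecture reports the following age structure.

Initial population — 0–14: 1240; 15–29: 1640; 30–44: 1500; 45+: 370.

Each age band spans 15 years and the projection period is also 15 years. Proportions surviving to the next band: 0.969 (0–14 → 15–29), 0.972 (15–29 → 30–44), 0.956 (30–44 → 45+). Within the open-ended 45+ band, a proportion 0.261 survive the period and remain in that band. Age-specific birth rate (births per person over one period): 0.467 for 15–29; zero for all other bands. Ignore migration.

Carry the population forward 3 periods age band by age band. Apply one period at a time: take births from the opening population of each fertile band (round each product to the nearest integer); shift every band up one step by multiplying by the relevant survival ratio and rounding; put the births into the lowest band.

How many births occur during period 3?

347

Period 1:
Births: 1640 × 0.467 = 766
15–29: 1240 × 0.969 = 1202
30–44: 1640 × 0.972 = 1594
45+: 1500 × 0.956 + 370 × 0.261 = 1434 + 97 = 1531
→ [766, 1202, 1594, 1531]
Period 2:
Births: 1202 × 0.467 = 561
15–29: 766 × 0.969 = 742
30–44: 1202 × 0.972 = 1168
45+: 1594 × 0.956 + 1531 × 0.261 = 1524 + 400 = 1924
→ [561, 742, 1168, 1924]
Period 3:
Births: 742 × 0.467 = 347
15–29: 561 × 0.969 = 544
30–44: 742 × 0.972 = 721
45+: 1168 × 0.956 + 1924 × 0.261 = 1117 + 502 = 1619
→ [347, 544, 721, 1619]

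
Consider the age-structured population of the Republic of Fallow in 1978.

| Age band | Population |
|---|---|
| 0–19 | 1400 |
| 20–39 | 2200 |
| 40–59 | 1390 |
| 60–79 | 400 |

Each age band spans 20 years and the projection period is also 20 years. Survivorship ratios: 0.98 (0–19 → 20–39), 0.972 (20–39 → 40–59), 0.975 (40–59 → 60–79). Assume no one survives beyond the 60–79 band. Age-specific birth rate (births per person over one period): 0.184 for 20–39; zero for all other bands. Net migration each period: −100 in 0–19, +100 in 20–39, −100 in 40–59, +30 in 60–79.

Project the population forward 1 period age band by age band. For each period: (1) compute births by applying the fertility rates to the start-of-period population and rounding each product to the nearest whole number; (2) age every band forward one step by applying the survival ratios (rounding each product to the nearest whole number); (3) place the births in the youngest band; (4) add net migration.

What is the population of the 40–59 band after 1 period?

Let group 1 be 0–19 through group 4 = 60–79.
After projecting period 1:
Births: 2200 × 0.184 = 405
Group 2: 1400 × 0.98 = 1372
Group 3: 2200 × 0.972 = 2138
Group 4: 1390 × 0.975 = 1355
Net migration: Group 1 − 100 → 305; Group 2 + 100 → 1472; Group 3 − 100 → 2038; Group 4 + 30 → 1385
Population now: 0–19=305, 20–39=1472, 40–59=2038, 60–79=1385

2038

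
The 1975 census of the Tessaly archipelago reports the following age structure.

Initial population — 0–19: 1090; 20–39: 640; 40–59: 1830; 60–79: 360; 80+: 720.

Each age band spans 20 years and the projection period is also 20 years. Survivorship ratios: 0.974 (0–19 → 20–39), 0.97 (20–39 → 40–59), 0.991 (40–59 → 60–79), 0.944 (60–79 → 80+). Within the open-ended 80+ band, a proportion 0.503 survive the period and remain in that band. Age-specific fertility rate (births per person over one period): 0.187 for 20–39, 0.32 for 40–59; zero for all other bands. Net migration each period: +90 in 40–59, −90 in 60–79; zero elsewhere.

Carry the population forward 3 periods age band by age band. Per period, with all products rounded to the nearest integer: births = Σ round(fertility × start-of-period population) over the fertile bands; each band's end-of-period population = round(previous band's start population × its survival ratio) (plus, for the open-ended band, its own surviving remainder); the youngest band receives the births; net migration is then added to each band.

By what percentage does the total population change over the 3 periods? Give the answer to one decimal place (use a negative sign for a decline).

Call the groups 1 to 5, youngest first.
Period 1:
Births: 640 × 0.187 = 120  |  1830 × 0.32 = 586 → total 706
Group 2: 1090 × 0.974 = 1062
Group 3: 640 × 0.97 = 621
Group 4: 1830 × 0.991 = 1814
Group 5: 360 × 0.944 + 720 × 0.503 = 340 + 362 = 702
Net migration: Group 3 + 90 → 711; Group 4 − 90 → 1724
End of period: [706, 1062, 711, 1724, 702]
Period 2:
Births: 1062 × 0.187 = 199  |  711 × 0.32 = 228 → total 427
Group 2: 706 × 0.974 = 688
Group 3: 1062 × 0.97 = 1030
Group 4: 711 × 0.991 = 705
Group 5: 1724 × 0.944 + 702 × 0.503 = 1627 + 353 = 1980
Net migration: Group 3 + 90 → 1120; Group 4 − 90 → 615
End of period: [427, 688, 1120, 615, 1980]
Period 3:
Births: 688 × 0.187 = 129  |  1120 × 0.32 = 358 → total 487
Group 2: 427 × 0.974 = 416
Group 3: 688 × 0.97 = 667
Group 4: 1120 × 0.991 = 1110
Group 5: 615 × 0.944 + 1980 × 0.503 = 581 + 996 = 1577
Net migration: Group 3 + 90 → 757; Group 4 − 90 → 1020
End of period: [487, 416, 757, 1020, 1577]
Total: 4640 → 4257; change = -383; percentage change = -8.3%

-8.3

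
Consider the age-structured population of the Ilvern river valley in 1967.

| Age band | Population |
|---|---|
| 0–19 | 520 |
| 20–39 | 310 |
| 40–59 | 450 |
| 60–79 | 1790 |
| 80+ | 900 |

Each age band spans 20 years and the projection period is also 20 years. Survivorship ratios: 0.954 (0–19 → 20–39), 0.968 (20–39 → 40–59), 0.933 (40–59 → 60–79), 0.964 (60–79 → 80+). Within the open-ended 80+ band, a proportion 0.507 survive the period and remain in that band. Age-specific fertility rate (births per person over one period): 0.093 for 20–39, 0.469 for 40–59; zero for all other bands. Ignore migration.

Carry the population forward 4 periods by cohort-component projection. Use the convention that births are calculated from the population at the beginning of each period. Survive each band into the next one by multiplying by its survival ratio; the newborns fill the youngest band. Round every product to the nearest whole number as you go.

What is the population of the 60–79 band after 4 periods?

Period 1:
Births: 310 × 0.093 = 29  |  450 × 0.469 = 211 → total 240
20–39: 520 × 0.954 = 496
40–59: 310 × 0.968 = 300
60–79: 450 × 0.933 = 420
80+: 1790 × 0.964 + 900 × 0.507 = 1726 + 456 = 2182
→ [240, 496, 300, 420, 2182]
Period 2:
Births: 496 × 0.093 = 46  |  300 × 0.469 = 141 → total 187
20–39: 240 × 0.954 = 229
40–59: 496 × 0.968 = 480
60–79: 300 × 0.933 = 280
80+: 420 × 0.964 + 2182 × 0.507 = 405 + 1106 = 1511
→ [187, 229, 480, 280, 1511]
Period 3:
Births: 229 × 0.093 = 21  |  480 × 0.469 = 225 → total 246
20–39: 187 × 0.954 = 178
40–59: 229 × 0.968 = 222
60–79: 480 × 0.933 = 448
80+: 280 × 0.964 + 1511 × 0.507 = 270 + 766 = 1036
→ [246, 178, 222, 448, 1036]
Period 4:
Births: 178 × 0.093 = 17  |  222 × 0.469 = 104 → total 121
20–39: 246 × 0.954 = 235
40–59: 178 × 0.968 = 172
60–79: 222 × 0.933 = 207
80+: 448 × 0.964 + 1036 × 0.507 = 432 + 525 = 957
→ [121, 235, 172, 207, 957]

207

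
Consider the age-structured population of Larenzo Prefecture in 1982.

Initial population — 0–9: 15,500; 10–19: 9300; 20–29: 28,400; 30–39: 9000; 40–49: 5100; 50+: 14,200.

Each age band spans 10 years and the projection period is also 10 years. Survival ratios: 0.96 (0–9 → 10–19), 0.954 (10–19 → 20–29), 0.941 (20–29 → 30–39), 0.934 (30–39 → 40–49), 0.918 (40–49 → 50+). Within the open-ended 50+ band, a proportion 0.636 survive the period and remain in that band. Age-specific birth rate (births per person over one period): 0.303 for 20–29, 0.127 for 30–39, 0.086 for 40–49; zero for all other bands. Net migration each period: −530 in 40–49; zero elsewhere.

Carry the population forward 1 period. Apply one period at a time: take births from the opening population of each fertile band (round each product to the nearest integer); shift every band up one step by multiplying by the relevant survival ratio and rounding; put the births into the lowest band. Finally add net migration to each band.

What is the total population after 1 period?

82252

Call the groups 1 to 6, youngest first.
[period 1]
Births: 28400 × 0.303 = 8605, 9000 × 0.127 = 1143, 5100 × 0.086 = 439 ⇒ total 10187
Group 2: 15500 × 0.96 = 14880
Group 3: 9300 × 0.954 = 8872
Group 4: 28400 × 0.941 = 26724
Group 5: 9000 × 0.934 = 8406
Group 6: 5100 × 0.918 + 14200 × 0.636 = 4682 + 9031 = 13713
Net migration: Group 5 − 530 → 7876
End of period: [10187, 14880, 8872, 26724, 7876, 13713]
Total after period 1: 10187 + 14880 + 8872 + 26724 + 7876 + 13713 = 82252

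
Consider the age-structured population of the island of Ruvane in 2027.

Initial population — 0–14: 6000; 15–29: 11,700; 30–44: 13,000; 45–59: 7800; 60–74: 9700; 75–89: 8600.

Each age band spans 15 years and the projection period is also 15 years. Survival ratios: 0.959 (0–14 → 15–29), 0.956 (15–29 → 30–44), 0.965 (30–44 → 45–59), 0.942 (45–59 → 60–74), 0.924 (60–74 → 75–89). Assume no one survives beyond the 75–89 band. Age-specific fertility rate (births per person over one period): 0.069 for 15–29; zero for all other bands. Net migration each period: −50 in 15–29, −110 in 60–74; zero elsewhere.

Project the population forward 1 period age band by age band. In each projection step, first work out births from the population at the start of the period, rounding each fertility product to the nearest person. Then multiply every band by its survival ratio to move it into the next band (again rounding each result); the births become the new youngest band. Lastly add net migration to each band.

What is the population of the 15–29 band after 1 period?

[period 1]
Births: 11700 × 0.069 = 807
15–29: 6000 × 0.959 = 5754
30–44: 11700 × 0.956 = 11185
45–59: 13000 × 0.965 = 12545
60–74: 7800 × 0.942 = 7348
75–89: 9700 × 0.924 = 8963
Net migration: 15–29 − 50 → 5704; 60–74 − 110 → 7238
End of period: [807, 5704, 11185, 12545, 7238, 8963]

5704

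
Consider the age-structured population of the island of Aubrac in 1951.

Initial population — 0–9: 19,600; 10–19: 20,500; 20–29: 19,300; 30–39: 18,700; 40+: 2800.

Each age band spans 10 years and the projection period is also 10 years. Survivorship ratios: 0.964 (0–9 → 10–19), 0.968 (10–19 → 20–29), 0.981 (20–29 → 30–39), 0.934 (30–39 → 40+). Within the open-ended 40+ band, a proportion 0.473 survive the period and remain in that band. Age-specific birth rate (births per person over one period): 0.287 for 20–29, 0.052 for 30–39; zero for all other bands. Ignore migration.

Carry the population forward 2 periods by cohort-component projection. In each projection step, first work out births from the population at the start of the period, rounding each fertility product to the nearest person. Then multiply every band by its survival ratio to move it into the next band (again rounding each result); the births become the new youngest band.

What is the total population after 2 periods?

Period 1:
Births: 19300 * 0.287 = 5539 ; 18700 * 0.052 = 972 → 6511
10–19: 19600 * 0.964 = 18894
20–29: 20500 * 0.968 = 19844
30–39: 19300 * 0.981 = 18933
40+: 18700 * 0.934 + 2800 * 0.473 = 17466 + 1324 = 18790
End of period: [6511, 18894, 19844, 18933, 18790]
Period 2:
Births: 19844 * 0.287 = 5695 ; 18933 * 0.052 = 985 → 6680
10–19: 6511 * 0.964 = 6277
20–29: 18894 * 0.968 = 18289
30–39: 19844 * 0.981 = 19467
40+: 18933 * 0.934 + 18790 * 0.473 = 17683 + 8888 = 26571
End of period: [6680, 6277, 18289, 19467, 26571]
Total after period 2: 6680 + 6277 + 18289 + 19467 + 26571 = 77284

77284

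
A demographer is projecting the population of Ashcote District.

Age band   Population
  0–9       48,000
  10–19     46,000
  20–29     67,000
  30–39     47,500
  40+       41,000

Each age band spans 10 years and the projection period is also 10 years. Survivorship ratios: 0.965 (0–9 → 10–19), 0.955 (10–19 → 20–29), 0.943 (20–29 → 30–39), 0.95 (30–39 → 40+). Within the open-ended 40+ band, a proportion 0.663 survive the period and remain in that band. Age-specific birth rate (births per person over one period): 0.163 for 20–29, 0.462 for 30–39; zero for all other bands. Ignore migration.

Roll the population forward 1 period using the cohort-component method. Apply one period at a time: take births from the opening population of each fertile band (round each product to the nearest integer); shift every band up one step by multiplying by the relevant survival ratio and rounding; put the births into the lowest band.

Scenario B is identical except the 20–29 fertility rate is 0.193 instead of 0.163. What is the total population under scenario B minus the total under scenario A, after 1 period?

Let group 1 be 0–9 through group 5 = 40+.
Period 1:
Births: 67000 * 0.163 = 10921 ; 47500 * 0.462 = 21945 — total 32866
Group 2: 48000 * 0.965 = 46320
Group 3: 46000 * 0.955 = 43930
Group 4: 67000 * 0.943 = 63181
Group 5: 47500 * 0.95 + 41000 * 0.663 = 45125 + 27183 = 72308
Population now: 0–9=32866, 10–19=46320, 20–29=43930, 30–39=63181, 40+=72308
Scenario A total after 1 period: 258605
Scenario B projection —
Period 1:
Births: 67000 * 0.193 = 12931 ; 47500 * 0.462 = 21945 — total 34876
Group 2: 48000 * 0.965 = 46320
Group 3: 46000 * 0.955 = 43930
Group 4: 67000 * 0.943 = 63181
Group 5: 47500 * 0.95 + 41000 * 0.663 = 45125 + 27183 = 72308
Population now: 0–9=34876, 10–19=46320, 20–29=43930, 30–39=63181, 40+=72308
Scenario B total after 1 period: 260615
Difference B − A = 260615 − 258605 = 2010

2010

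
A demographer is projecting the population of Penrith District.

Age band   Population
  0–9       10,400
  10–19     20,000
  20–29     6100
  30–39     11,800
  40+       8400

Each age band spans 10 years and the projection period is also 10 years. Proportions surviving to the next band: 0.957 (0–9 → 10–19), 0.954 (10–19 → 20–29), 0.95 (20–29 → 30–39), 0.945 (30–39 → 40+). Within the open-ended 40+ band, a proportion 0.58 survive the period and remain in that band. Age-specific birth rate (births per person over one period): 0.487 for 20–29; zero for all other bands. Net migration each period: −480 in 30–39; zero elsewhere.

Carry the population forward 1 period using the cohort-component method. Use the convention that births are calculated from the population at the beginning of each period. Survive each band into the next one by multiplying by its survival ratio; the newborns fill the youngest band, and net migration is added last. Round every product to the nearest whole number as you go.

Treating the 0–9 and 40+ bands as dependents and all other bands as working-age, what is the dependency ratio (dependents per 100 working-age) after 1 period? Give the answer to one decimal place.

55.3

Call the bands 1 to 5, youngest first.
[period 1]
Births: 6100 * 0.487 = 2971
Band 2: 10400 * 0.957 = 9953
Band 3: 20000 * 0.954 = 19080
Band 4: 6100 * 0.95 = 5795
Band 5: 11800 * 0.945 + 8400 * 0.58 = 11151 + 4872 = 16023
Net migration: Band 4 − 480 → 5315
Giving 2971 / 9953 / 19080 / 5315 / 16023.
Dependents (band 0–9 + band 40+) = 2971 + 16023 = 18994; working-age = 34348; ratio = 18994/34348 × 100 = 55.3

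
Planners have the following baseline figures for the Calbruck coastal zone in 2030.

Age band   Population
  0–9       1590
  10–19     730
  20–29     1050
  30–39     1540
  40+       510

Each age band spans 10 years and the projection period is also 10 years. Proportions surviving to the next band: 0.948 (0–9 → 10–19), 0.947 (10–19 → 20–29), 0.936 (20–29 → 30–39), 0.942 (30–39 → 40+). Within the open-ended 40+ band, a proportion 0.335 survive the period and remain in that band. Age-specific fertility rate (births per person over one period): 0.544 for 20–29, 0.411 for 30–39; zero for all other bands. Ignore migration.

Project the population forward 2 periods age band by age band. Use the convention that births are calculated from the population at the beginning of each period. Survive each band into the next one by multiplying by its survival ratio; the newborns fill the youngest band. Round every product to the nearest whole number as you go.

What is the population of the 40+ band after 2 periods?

1469

Period 1.
Births: 1050 × 0.544 = 571, 1540 × 0.411 = 633 → 1204
10–19: 1590 × 0.948 = 1507
20–29: 730 × 0.947 = 691
30–39: 1050 × 0.936 = 983
40+: 1540 × 0.942 + 510 × 0.335 = 1451 + 171 = 1622
Population now: 0–9=1204, 10–19=1507, 20–29=691, 30–39=983, 40+=1622
Period 2.
Births: 691 × 0.544 = 376, 983 × 0.411 = 404 → 780
10–19: 1204 × 0.948 = 1141
20–29: 1507 × 0.947 = 1427
30–39: 691 × 0.936 = 647
40+: 983 × 0.942 + 1622 × 0.335 = 926 + 543 = 1469
Population now: 0–9=780, 10–19=1141, 20–29=1427, 30–39=647, 40+=1469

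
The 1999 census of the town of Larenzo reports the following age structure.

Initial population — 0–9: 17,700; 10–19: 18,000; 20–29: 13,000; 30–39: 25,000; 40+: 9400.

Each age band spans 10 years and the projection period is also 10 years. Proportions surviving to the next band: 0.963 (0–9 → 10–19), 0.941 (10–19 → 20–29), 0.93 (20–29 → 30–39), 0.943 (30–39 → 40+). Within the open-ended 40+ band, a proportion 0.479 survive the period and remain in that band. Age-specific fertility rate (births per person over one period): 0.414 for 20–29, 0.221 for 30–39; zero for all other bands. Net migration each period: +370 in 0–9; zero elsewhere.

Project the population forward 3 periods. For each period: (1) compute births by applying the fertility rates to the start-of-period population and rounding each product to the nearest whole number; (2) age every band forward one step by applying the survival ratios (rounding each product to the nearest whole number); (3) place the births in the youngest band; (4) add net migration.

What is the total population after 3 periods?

72065

(Bands numbered youngest = 1 to oldest = 5.)
Period 1:
Births: 13000 × 0.414 = 5382 ; 25000 × 0.221 = 5525 ⇒ total 10907
Band 2: 17700 × 0.963 = 17045
Band 3: 18000 × 0.941 = 16938
Band 4: 13000 × 0.93 = 12090
Band 5: 25000 × 0.943 + 9400 × 0.479 = 23575 + 4503 = 28078
Net migration: Band 1 + 370 → 11277
→ [11277, 17045, 16938, 12090, 28078]
Period 2:
Births: 16938 × 0.414 = 7012 ; 12090 × 0.221 = 2672 ⇒ total 9684
Band 2: 11277 × 0.963 = 10860
Band 3: 17045 × 0.941 = 16039
Band 4: 16938 × 0.93 = 15752
Band 5: 12090 × 0.943 + 28078 × 0.479 = 11401 + 13449 = 24850
Net migration: Band 1 + 370 → 10054
→ [10054, 10860, 16039, 15752, 24850]
Period 3:
Births: 16039 × 0.414 = 6640 ; 15752 × 0.221 = 3481 ⇒ total 10121
Band 2: 10054 × 0.963 = 9682
Band 3: 10860 × 0.941 = 10219
Band 4: 16039 × 0.93 = 14916
Band 5: 15752 × 0.943 + 24850 × 0.479 = 14854 + 11903 = 26757
Net migration: Band 1 + 370 → 10491
→ [10491, 9682, 10219, 14916, 26757]
Total after period 3: 10491 + 9682 + 10219 + 14916 + 26757 = 72065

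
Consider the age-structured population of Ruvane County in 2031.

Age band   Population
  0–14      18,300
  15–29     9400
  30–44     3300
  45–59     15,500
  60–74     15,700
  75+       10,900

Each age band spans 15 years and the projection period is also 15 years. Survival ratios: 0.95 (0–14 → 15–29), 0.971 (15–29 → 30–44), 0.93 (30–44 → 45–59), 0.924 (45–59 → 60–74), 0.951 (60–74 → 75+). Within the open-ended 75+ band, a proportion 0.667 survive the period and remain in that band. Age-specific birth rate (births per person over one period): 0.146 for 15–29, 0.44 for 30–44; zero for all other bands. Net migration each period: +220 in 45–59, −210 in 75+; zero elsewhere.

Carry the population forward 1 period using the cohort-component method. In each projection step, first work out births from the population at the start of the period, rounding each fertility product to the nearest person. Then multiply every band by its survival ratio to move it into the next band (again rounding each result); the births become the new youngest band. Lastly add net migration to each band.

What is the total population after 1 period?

[period 1]
Births: 9400 × 0.146 = 1372  |  3300 × 0.44 = 1452 — total 2824
15–29: 18300 × 0.95 = 17385
30–44: 9400 × 0.971 = 9127
45–59: 3300 × 0.93 = 3069
60–74: 15500 × 0.924 = 14322
75+: 15700 × 0.951 + 10900 × 0.667 = 14931 + 7270 = 22201
Net migration: 45–59 + 220 → 3289; 75+ − 210 → 21991
Population now: 0–14=2824, 15–29=17385, 30–44=9127, 45–59=3289, 60–74=14322, 75+=21991
Total after period 1: 2824 + 17385 + 9127 + 3289 + 14322 + 21991 = 68938

68938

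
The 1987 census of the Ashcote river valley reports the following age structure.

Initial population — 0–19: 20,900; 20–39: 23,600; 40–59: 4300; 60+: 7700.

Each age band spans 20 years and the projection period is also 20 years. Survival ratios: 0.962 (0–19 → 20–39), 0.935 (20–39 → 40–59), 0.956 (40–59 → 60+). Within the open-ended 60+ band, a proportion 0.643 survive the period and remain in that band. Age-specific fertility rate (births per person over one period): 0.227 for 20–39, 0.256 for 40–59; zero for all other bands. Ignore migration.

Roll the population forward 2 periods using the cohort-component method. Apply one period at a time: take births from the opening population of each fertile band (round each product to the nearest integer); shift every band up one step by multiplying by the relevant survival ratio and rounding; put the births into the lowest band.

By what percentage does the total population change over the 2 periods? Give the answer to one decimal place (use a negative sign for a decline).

10.0

[period 1]
Births: 23600 * 0.227 = 5357 ; 4300 * 0.256 = 1101 ⇒ total 6458
20–39: 20900 * 0.962 = 20106
40–59: 23600 * 0.935 = 22066
60+: 4300 * 0.956 + 7700 * 0.643 = 4111 + 4951 = 9062
→ [6458, 20106, 22066, 9062]
[period 2]
Births: 20106 * 0.227 = 4564 ; 22066 * 0.256 = 5649 ⇒ total 10213
20–39: 6458 * 0.962 = 6213
40–59: 20106 * 0.935 = 18799
60+: 22066 * 0.956 + 9062 * 0.643 = 21095 + 5827 = 26922
→ [10213, 6213, 18799, 26922]
Total: 56500 → 62147; change = 5647; percentage change = 10.0%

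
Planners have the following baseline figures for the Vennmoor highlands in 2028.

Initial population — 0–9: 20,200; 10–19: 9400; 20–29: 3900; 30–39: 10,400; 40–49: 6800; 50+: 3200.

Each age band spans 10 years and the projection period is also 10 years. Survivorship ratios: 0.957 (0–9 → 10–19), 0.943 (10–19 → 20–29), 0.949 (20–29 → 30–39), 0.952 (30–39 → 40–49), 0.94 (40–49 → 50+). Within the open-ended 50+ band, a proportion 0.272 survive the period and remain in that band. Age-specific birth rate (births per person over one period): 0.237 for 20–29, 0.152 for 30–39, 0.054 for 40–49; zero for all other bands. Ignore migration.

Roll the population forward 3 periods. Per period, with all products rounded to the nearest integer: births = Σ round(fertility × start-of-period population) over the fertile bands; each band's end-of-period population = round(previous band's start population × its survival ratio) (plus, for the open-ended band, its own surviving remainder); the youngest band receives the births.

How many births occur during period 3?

5789

[period 1]
Births: 3900 * 0.237 = 924 ; 10400 * 0.152 = 1581 ; 6800 * 0.054 = 367 → 2872
10–19: 20200 * 0.957 = 19331
20–29: 9400 * 0.943 = 8864
30–39: 3900 * 0.949 = 3701
40–49: 10400 * 0.952 = 9901
50+: 6800 * 0.94 + 3200 * 0.272 = 6392 + 870 = 7262
Population now: 0–9=2872, 10–19=19331, 20–29=8864, 30–39=3701, 40–49=9901, 50+=7262
[period 2]
Births: 8864 * 0.237 = 2101 ; 3701 * 0.152 = 563 ; 9901 * 0.054 = 535 → 3199
10–19: 2872 * 0.957 = 2749
20–29: 19331 * 0.943 = 18229
30–39: 8864 * 0.949 = 8412
40–49: 3701 * 0.952 = 3523
50+: 9901 * 0.94 + 7262 * 0.272 = 9307 + 1975 = 11282
Population now: 0–9=3199, 10–19=2749, 20–29=18229, 30–39=8412, 40–49=3523, 50+=11282
[period 3]
Births: 18229 * 0.237 = 4320 ; 8412 * 0.152 = 1279 ; 3523 * 0.054 = 190 → 5789
10–19: 3199 * 0.957 = 3061
20–29: 2749 * 0.943 = 2592
30–39: 18229 * 0.949 = 17299
40–49: 8412 * 0.952 = 8008
50+: 3523 * 0.94 + 11282 * 0.272 = 3312 + 3069 = 6381
Population now: 0–9=5789, 10–19=3061, 20–29=2592, 30–39=17299, 40–49=8008, 50+=6381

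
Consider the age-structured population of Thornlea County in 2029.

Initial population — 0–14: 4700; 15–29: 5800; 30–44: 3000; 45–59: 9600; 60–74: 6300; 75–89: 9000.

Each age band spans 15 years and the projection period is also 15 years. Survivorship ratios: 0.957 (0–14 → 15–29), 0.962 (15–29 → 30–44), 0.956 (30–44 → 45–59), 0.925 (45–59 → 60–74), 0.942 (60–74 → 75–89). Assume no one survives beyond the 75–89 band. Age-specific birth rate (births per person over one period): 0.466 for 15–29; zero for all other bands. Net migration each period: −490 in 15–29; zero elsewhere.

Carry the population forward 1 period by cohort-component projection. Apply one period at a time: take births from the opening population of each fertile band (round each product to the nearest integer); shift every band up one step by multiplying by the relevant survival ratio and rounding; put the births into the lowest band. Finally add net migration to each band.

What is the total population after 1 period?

Call the groups 1 to 6, youngest first.
After projecting period 1:
Births: 5800 * 0.466 = 2703
Group 2: 4700 * 0.957 = 4498
Group 3: 5800 * 0.962 = 5580
Group 4: 3000 * 0.956 = 2868
Group 5: 9600 * 0.925 = 8880
Group 6: 6300 * 0.942 = 5935
Net migration: Group 2 − 490 → 4008
→ [2703, 4008, 5580, 2868, 8880, 5935]
Total after period 1: 2703 + 4008 + 5580 + 2868 + 8880 + 5935 = 29974

29974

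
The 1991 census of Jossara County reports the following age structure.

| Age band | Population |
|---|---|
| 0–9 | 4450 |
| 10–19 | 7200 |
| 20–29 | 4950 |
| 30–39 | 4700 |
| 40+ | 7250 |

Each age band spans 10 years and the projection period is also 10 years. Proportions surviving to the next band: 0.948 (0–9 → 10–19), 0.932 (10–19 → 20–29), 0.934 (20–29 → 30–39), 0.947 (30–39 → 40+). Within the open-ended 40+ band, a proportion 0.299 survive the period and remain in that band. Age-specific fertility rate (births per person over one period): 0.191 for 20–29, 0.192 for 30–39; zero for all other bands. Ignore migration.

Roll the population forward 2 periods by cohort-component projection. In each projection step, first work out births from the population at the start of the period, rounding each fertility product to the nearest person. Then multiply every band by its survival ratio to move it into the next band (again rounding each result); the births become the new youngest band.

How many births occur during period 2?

Let group 1 be 0–9 through group 5 = 40+.
Period 1.
Births: 4950 * 0.191 = 945 ; 4700 * 0.192 = 902 — total 1847
Group 2: 4450 * 0.948 = 4219
Group 3: 7200 * 0.932 = 6710
Group 4: 4950 * 0.934 = 4623
Group 5: 4700 * 0.947 + 7250 * 0.299 = 4451 + 2168 = 6619
Population now: 0–9=1847, 10–19=4219, 20–29=6710, 30–39=4623, 40+=6619
Period 2.
Births: 6710 * 0.191 = 1282 ; 4623 * 0.192 = 888 — total 2170
Group 2: 1847 * 0.948 = 1751
Group 3: 4219 * 0.932 = 3932
Group 4: 6710 * 0.934 = 6267
Group 5: 4623 * 0.947 + 6619 * 0.299 = 4378 + 1979 = 6357
Population now: 0–9=2170, 10–19=1751, 20–29=3932, 30–39=6267, 40+=6357

2170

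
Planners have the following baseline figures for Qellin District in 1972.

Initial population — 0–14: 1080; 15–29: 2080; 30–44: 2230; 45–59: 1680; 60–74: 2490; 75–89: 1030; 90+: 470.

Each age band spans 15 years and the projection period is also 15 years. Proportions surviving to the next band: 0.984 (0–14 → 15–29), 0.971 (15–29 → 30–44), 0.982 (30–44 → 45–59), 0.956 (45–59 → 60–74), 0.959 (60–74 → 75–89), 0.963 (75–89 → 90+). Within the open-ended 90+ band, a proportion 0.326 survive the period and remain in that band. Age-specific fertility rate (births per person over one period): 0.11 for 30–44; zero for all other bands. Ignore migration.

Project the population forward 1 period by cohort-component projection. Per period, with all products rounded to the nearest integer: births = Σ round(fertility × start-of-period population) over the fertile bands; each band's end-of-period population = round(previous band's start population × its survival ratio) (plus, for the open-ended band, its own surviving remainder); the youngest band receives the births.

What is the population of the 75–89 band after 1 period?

— Period 1 —
Births: 2230 × 0.11 = 245
15–29: 1080 × 0.984 = 1063
30–44: 2080 × 0.971 = 2020
45–59: 2230 × 0.982 = 2190
60–74: 1680 × 0.956 = 1606
75–89: 2490 × 0.959 = 2388
90+: 1030 × 0.963 + 470 × 0.326 = 992 + 153 = 1145
→ [245, 1063, 2020, 2190, 1606, 2388, 1145]

2388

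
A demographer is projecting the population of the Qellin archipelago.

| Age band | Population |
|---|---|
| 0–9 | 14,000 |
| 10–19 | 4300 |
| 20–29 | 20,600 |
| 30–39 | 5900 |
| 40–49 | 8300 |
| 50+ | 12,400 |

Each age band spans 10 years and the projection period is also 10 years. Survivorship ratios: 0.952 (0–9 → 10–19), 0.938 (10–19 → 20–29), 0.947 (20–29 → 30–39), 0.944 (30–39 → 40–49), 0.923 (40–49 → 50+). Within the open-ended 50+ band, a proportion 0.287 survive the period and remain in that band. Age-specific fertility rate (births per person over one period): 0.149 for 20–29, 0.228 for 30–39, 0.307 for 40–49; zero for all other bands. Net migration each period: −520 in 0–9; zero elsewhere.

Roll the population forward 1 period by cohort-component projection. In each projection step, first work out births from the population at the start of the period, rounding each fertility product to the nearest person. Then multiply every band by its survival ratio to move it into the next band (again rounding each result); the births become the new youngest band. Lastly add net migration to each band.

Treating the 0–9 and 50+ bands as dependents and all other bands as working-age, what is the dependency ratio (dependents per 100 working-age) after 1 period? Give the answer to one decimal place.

41.6

Period 1:
Births: 20600 * 0.149 = 3069  |  5900 * 0.228 = 1345  |  8300 * 0.307 = 2548 — total 6962
10–19: 14000 * 0.952 = 13328
20–29: 4300 * 0.938 = 4033
30–39: 20600 * 0.947 = 19508
40–49: 5900 * 0.944 = 5570
50+: 8300 * 0.923 + 12400 * 0.287 = 7661 + 3559 = 11220
Net migration: 0–9 − 520 → 6442
Population now: 0–9=6442, 10–19=13328, 20–29=4033, 30–39=19508, 40–49=5570, 50+=11220
Dependents (band 0–9 + band 50+) = 6442 + 11220 = 17662; working-age = 42439; ratio = 17662/42439 × 100 = 41.6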